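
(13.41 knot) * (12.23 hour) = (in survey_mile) 188.7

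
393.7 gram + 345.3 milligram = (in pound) 0.8687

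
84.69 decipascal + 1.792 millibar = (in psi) 0.02722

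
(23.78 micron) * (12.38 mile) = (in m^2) 0.4738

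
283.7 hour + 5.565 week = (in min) 7.312e+04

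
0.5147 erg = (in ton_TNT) 1.23e-17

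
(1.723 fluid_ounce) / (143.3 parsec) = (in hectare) 1.152e-27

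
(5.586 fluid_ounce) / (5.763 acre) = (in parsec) 2.296e-25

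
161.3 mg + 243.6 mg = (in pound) 0.0008927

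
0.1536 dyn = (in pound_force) 3.453e-07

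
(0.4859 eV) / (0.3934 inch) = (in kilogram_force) 7.945e-19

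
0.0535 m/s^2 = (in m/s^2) 0.0535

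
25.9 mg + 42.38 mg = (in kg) 6.828e-05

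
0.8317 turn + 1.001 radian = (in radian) 6.227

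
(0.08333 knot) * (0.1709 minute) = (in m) 0.4396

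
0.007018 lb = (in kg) 0.003183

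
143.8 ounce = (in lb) 8.988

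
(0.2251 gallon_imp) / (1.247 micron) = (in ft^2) 8833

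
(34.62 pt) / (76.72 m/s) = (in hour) 4.422e-08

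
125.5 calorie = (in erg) 5.251e+09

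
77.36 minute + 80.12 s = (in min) 78.7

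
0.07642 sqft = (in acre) 1.754e-06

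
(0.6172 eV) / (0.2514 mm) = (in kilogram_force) 4.011e-17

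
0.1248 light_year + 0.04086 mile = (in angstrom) 1.181e+25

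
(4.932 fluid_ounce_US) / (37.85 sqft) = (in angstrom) 4.148e+05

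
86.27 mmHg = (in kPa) 11.5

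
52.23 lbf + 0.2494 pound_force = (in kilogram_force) 23.8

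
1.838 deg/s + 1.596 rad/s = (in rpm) 15.55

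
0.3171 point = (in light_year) 1.182e-20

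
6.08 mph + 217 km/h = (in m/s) 63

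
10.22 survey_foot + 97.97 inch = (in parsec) 1.816e-16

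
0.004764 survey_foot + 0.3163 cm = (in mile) 2.868e-06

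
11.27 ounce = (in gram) 319.5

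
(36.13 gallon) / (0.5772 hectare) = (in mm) 0.02369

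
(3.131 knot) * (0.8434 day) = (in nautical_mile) 63.38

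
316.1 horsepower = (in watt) 2.357e+05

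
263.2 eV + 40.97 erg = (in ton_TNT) 9.792e-16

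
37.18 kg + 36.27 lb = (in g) 5.363e+04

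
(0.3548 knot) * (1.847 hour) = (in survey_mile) 0.7541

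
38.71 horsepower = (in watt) 2.887e+04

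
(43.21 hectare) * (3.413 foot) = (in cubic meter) 4.495e+05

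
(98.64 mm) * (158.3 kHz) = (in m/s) 1.561e+04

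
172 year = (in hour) 1.507e+06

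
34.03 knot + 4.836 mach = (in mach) 4.887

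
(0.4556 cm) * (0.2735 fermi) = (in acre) 3.079e-22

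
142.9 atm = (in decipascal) 1.448e+08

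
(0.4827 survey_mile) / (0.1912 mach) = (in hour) 0.003315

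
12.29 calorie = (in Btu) 0.04874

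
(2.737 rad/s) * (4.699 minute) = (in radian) 771.7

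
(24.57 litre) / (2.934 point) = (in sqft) 255.5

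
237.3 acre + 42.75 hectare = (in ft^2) 1.494e+07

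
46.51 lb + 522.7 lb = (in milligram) 2.582e+08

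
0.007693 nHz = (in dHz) 7.693e-11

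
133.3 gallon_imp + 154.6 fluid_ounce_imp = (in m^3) 0.6104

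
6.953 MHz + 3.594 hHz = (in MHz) 6.953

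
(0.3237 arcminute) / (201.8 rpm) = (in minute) 7.426e-08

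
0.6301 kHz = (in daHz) 63.01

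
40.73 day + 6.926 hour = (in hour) 984.4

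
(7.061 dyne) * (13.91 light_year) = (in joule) 9.292e+12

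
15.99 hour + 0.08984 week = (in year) 0.003548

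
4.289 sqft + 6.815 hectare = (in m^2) 6.815e+04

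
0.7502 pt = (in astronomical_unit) 1.769e-15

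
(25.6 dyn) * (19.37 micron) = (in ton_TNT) 1.185e-18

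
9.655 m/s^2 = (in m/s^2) 9.655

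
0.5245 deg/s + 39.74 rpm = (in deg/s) 239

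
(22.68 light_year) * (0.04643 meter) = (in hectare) 9.962e+11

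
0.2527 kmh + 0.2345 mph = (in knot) 0.3402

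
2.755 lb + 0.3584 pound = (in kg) 1.412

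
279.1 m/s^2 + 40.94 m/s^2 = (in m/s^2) 320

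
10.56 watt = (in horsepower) 0.01416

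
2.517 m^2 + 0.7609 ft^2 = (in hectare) 0.0002588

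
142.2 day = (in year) 0.3896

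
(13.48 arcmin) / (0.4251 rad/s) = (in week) 1.525e-08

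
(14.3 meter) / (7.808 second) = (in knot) 3.56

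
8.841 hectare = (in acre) 21.85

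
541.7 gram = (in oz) 19.11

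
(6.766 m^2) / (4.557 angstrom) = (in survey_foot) 4.871e+10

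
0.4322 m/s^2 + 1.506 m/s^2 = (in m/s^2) 1.938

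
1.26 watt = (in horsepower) 0.00169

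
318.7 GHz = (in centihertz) 3.187e+13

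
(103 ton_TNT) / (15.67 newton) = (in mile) 1.709e+07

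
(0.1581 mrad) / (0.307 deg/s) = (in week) 4.879e-08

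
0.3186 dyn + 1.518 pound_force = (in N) 6.752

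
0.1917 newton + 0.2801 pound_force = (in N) 1.438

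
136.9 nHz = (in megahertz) 1.369e-13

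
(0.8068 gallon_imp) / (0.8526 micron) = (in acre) 1.063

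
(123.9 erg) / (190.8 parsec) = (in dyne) 2.104e-19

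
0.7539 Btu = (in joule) 795.4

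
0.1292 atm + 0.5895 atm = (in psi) 10.56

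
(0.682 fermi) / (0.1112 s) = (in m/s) 6.133e-15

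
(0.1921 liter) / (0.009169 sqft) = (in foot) 0.7399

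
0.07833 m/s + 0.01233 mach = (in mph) 9.567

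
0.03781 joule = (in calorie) 0.009037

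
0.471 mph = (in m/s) 0.2106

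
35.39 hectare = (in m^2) 3.539e+05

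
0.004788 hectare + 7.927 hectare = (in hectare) 7.932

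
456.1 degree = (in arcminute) 2.737e+04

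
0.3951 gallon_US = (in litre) 1.496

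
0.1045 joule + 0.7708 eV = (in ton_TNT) 2.498e-11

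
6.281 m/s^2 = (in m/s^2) 6.281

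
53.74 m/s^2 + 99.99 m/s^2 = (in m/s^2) 153.7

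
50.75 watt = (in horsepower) 0.06806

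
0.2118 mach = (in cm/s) 7212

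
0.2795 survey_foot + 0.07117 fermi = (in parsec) 2.761e-18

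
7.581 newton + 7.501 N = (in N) 15.08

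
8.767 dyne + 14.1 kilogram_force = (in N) 138.3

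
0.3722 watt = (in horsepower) 0.0004991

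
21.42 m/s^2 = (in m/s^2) 21.42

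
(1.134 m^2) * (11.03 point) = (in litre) 4.413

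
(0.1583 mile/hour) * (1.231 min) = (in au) 3.494e-11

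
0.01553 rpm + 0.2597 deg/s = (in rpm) 0.05881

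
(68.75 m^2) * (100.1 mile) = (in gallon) 2.926e+09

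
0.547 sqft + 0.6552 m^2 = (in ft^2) 7.6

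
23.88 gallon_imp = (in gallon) 28.68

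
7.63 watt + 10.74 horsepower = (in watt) 8016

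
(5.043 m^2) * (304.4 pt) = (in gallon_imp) 119.1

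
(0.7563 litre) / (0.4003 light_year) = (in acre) 4.935e-23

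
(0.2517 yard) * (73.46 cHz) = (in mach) 0.0004965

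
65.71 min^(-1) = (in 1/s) 1.095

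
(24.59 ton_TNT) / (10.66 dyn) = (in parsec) 0.03128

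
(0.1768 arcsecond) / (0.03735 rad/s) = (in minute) 3.825e-07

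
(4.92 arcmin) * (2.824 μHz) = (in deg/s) 2.316e-07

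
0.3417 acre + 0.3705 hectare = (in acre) 1.257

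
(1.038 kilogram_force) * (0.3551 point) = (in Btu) 1.209e-06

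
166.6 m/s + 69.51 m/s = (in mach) 0.6934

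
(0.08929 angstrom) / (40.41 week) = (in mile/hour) 8.173e-19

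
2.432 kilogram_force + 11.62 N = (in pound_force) 7.974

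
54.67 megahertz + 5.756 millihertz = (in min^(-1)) 3.28e+09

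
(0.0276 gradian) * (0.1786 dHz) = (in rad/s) 7.743e-06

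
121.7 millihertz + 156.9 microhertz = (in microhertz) 1.219e+05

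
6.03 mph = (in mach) 0.007917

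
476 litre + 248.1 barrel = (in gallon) 1.055e+04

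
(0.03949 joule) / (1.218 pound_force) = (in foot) 0.02391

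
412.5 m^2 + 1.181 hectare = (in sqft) 1.316e+05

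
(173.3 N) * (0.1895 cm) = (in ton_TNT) 7.849e-11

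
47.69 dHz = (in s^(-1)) 4.769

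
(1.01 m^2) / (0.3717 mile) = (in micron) 1688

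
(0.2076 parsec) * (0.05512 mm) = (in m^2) 3.531e+11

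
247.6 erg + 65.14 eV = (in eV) 1.545e+14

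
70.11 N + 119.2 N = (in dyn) 1.893e+07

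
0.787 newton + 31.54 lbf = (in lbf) 31.72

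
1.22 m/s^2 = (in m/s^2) 1.22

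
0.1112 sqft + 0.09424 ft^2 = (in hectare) 1.909e-06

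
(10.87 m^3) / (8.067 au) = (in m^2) 9.007e-12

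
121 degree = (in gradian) 134.4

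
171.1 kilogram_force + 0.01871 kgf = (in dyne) 1.678e+08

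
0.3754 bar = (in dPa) 3.754e+05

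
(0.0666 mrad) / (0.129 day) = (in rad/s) 5.975e-09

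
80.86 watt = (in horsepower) 0.1084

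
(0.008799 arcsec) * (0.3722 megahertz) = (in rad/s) 0.01588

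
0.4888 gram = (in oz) 0.01724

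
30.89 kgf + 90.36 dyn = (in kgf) 30.89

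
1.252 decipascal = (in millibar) 0.001252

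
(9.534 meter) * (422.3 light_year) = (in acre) 9.412e+15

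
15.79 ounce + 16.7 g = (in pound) 1.024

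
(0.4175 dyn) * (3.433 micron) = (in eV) 8.946e+07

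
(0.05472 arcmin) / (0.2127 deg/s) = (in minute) 7.146e-05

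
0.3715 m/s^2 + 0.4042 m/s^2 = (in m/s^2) 0.7757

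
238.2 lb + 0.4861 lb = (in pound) 238.7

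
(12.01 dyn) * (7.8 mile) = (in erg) 1.508e+07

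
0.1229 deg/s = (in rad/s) 0.002145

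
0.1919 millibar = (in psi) 0.002783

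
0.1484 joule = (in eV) 9.262e+17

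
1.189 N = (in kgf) 0.1212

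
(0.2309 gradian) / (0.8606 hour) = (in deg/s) 6.708e-05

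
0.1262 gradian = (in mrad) 1.982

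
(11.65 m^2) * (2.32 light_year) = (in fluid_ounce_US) 8.646e+21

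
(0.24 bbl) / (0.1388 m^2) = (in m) 0.2749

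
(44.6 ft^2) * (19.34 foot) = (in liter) 2.443e+04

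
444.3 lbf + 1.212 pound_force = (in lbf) 445.5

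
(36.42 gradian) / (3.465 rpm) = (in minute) 0.02628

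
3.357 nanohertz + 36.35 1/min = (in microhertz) 6.058e+05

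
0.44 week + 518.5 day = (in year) 1.429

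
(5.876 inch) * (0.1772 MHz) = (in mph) 5.916e+04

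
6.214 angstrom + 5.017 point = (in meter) 0.00177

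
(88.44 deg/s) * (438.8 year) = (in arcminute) 7.343e+13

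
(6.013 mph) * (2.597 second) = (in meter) 6.981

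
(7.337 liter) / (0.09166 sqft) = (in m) 0.8616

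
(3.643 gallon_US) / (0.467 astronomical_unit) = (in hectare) 1.974e-17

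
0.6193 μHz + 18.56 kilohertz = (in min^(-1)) 1.114e+06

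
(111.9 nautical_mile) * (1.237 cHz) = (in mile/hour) 5734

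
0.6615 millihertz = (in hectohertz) 6.615e-06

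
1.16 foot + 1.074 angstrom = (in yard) 0.3867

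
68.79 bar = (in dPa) 6.879e+07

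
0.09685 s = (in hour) 2.69e-05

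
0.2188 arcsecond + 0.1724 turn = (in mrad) 1083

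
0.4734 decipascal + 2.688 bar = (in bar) 2.688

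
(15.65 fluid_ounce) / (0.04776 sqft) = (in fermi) 1.043e+14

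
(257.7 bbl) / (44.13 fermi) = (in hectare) 9.284e+10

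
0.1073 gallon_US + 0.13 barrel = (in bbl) 0.1326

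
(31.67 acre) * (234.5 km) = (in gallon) 7.94e+12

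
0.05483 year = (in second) 1.729e+06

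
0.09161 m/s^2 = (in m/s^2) 0.09161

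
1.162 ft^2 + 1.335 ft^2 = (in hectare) 2.32e-05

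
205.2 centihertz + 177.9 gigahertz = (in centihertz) 1.779e+13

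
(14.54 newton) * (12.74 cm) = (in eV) 1.156e+19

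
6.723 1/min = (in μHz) 1.12e+05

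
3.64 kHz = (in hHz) 36.4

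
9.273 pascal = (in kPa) 0.009273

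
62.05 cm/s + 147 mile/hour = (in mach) 0.1948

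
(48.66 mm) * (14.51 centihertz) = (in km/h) 0.02542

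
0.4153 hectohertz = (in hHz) 0.4153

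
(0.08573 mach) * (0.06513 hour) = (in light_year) 7.235e-13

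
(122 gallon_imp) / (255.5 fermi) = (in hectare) 2.171e+08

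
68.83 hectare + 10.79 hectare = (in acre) 196.7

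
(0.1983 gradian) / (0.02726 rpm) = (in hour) 0.0003031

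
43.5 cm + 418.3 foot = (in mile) 0.07949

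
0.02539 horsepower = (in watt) 18.93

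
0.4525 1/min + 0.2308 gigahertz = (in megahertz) 230.8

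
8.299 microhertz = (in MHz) 8.299e-12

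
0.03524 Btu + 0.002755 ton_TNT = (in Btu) 1.093e+04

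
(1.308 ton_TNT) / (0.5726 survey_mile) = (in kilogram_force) 6.056e+05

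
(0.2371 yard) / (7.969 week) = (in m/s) 4.498e-08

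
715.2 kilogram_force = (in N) 7014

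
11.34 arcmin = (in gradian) 0.21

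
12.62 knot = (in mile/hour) 14.52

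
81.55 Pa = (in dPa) 815.5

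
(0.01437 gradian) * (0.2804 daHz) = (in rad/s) 0.0006329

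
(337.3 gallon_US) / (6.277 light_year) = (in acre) 5.313e-21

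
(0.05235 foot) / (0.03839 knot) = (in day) 9.351e-06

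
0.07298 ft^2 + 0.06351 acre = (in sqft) 2767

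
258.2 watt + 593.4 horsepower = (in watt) 4.428e+05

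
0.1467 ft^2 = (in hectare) 1.363e-06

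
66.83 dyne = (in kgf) 6.815e-05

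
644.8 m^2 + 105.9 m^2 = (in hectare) 0.07507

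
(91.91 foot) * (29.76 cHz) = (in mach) 0.02448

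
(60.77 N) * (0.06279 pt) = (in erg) 1.346e+04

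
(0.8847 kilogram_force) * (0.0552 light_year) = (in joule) 4.531e+15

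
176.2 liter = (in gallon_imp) 38.76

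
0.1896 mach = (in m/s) 64.56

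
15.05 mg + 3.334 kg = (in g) 3334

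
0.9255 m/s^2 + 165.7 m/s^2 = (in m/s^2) 166.6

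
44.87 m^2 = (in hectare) 0.004487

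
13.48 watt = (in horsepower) 0.01808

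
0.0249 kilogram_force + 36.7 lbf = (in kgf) 16.67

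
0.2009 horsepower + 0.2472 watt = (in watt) 150.1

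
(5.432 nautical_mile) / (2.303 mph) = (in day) 0.1131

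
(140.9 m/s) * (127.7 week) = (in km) 1.088e+07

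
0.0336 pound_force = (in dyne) 1.495e+04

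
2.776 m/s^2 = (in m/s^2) 2.776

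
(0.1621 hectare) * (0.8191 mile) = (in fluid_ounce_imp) 7.521e+10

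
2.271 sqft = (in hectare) 2.11e-05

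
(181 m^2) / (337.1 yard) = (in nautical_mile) 0.0003171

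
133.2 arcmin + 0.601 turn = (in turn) 0.6072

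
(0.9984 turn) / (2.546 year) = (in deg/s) 4.477e-06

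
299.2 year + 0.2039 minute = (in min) 1.573e+08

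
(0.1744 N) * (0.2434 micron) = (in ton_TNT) 1.015e-17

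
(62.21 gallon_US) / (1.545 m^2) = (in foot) 0.5001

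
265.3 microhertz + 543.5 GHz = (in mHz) 5.435e+14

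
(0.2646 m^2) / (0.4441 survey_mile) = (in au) 2.475e-15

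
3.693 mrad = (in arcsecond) 761.7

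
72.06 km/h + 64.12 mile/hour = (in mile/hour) 108.9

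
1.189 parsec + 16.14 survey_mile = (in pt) 1.04e+20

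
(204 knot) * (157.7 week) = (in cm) 1.001e+12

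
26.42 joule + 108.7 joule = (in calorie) 32.29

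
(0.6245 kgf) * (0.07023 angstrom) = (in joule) 4.301e-11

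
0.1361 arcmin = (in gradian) 0.00252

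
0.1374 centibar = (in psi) 0.01993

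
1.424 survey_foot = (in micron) 4.34e+05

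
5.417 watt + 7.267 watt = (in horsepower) 0.01701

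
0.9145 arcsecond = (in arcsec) 0.9145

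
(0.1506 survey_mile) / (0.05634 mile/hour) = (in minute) 160.4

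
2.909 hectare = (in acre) 7.188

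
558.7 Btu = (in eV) 3.679e+24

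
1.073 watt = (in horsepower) 0.001439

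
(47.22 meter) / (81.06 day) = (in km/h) 2.427e-05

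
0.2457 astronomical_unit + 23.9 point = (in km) 3.676e+07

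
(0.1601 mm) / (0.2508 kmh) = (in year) 7.287e-11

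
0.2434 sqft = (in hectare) 2.261e-06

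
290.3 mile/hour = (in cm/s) 1.298e+04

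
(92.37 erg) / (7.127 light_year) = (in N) 1.37e-22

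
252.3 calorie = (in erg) 1.056e+10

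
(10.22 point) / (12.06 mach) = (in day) 1.016e-11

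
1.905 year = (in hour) 1.669e+04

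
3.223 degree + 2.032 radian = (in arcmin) 7179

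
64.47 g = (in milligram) 6.447e+04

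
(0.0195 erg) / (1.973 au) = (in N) 6.607e-21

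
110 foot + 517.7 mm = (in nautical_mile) 0.01838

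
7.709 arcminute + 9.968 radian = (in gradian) 634.7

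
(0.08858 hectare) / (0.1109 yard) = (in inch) 3.439e+05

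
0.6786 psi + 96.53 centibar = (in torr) 759.1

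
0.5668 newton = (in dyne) 5.668e+04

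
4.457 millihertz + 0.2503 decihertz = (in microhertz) 2.949e+04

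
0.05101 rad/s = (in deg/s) 2.923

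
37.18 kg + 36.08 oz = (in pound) 84.22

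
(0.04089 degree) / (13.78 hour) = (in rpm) 1.374e-07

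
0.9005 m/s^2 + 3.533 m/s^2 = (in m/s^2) 4.433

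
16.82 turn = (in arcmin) 3.633e+05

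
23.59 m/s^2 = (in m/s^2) 23.59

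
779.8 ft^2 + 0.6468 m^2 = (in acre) 0.01806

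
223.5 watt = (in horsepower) 0.2997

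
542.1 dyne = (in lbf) 0.001219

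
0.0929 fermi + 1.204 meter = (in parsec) 3.902e-17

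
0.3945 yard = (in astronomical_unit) 2.411e-12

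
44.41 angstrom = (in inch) 1.748e-07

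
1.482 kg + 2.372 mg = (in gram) 1482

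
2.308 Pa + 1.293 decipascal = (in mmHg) 0.01828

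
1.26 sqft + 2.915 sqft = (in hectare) 3.879e-05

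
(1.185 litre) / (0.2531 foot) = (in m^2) 0.01536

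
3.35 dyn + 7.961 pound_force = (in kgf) 3.611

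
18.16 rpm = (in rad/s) 1.902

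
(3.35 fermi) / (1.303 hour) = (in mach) 2.097e-21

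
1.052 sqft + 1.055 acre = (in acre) 1.055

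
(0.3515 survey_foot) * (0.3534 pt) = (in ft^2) 0.0001438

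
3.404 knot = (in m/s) 1.751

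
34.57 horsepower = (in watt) 2.578e+04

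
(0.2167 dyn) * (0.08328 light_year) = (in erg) 1.707e+16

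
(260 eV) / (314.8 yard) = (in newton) 1.447e-19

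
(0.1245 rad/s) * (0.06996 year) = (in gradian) 1.749e+07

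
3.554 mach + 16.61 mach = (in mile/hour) 1.536e+04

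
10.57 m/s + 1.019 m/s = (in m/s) 11.59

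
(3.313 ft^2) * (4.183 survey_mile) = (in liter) 2.072e+06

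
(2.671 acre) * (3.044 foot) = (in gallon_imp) 2.206e+06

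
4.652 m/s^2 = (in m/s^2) 4.652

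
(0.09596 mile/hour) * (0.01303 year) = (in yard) 1.928e+04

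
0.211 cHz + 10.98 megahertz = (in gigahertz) 0.01098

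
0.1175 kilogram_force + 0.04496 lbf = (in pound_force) 0.304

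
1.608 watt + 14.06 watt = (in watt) 15.67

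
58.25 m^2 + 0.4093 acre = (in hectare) 0.1715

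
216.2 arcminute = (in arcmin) 216.2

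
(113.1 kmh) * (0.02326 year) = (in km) 2.304e+04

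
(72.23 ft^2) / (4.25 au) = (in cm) 1.055e-09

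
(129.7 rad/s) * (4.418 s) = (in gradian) 3.648e+04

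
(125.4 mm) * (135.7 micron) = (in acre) 4.205e-09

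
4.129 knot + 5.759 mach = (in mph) 4391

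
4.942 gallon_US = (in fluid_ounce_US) 632.6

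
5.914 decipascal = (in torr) 0.004436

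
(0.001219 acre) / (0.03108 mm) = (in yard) 1.736e+05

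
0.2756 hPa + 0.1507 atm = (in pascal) 1.53e+04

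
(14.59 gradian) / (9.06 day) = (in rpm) 2.796e-06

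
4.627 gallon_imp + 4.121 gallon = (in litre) 36.63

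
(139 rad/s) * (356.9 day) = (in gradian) 2.729e+11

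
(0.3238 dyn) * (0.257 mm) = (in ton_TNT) 1.989e-19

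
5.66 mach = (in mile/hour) 4311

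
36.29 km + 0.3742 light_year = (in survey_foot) 1.161e+16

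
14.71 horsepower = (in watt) 1.097e+04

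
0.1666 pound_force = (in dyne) 7.411e+04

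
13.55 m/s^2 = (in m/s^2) 13.55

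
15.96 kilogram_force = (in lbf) 35.19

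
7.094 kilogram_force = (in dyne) 6.957e+06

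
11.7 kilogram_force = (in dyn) 1.147e+07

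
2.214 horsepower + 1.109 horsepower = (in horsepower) 3.323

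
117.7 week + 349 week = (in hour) 7.841e+04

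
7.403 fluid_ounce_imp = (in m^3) 0.0002103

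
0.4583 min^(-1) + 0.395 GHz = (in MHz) 395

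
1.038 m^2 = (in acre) 0.0002565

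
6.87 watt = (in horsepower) 0.009213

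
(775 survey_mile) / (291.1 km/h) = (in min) 257.1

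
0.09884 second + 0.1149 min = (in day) 8.094e-05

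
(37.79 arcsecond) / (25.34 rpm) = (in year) 2.189e-12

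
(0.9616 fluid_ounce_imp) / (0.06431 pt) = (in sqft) 12.96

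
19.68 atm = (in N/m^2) 1.994e+06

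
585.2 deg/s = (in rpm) 97.53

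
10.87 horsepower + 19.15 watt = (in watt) 8125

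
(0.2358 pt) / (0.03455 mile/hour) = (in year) 1.708e-10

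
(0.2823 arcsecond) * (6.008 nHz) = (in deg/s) 4.711e-13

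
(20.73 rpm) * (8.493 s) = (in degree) 1056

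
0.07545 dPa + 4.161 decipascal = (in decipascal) 4.236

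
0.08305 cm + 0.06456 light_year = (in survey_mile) 3.795e+11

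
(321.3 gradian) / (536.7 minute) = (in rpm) 0.001497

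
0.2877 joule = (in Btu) 0.0002727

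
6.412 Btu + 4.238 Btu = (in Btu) 10.65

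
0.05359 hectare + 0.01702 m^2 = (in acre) 0.1324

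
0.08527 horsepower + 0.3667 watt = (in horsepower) 0.08576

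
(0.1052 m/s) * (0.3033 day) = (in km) 2.757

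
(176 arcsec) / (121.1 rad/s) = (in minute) 1.174e-07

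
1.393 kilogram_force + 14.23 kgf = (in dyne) 1.532e+07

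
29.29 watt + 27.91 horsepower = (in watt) 2.084e+04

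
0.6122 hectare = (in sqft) 6.59e+04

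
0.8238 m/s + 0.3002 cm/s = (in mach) 0.002428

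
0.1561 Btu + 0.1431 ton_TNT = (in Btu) 5.675e+05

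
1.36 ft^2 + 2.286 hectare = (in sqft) 2.461e+05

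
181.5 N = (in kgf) 18.51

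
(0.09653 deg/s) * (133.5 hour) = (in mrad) 8.097e+05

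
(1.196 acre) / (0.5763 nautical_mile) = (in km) 0.004535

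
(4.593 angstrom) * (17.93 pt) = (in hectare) 2.905e-16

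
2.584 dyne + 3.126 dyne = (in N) 5.71e-05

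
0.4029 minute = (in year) 7.666e-07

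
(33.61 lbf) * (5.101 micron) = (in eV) 4.76e+15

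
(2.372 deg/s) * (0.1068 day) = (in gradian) 2.432e+04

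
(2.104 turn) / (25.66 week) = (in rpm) 8.134e-06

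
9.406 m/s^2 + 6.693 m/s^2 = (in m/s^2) 16.1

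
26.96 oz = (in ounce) 26.96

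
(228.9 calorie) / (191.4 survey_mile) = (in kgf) 0.000317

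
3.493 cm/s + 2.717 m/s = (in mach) 0.008082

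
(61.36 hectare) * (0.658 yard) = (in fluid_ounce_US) 1.248e+10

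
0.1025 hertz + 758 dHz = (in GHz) 7.59e-08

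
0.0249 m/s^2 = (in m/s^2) 0.0249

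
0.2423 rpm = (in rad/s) 0.02537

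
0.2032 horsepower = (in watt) 151.5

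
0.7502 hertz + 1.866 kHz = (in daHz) 186.7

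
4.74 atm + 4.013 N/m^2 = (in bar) 4.803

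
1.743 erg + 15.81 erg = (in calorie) 4.195e-07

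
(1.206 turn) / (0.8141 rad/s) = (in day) 0.0001077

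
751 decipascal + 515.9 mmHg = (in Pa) 6.886e+04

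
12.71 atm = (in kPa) 1288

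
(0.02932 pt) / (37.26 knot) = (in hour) 1.499e-10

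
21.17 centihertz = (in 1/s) 0.2117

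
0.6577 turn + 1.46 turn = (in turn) 2.118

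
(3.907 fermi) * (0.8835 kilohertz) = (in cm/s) 3.452e-10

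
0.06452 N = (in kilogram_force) 0.006579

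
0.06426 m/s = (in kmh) 0.2313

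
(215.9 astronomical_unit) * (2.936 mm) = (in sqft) 1.021e+12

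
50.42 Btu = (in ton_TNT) 1.271e-05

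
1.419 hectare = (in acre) 3.506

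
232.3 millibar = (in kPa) 23.23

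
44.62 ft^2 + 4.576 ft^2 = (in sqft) 49.2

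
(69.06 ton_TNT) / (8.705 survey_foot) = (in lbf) 2.448e+10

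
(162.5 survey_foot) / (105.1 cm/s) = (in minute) 0.7854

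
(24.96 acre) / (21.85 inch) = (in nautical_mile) 98.27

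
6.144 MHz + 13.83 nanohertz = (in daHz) 6.144e+05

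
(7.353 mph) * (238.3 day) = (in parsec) 2.193e-09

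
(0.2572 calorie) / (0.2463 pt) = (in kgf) 1263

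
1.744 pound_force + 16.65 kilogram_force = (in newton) 171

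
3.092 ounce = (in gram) 87.66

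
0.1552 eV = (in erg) 2.487e-13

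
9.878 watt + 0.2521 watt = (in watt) 10.13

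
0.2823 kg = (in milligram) 2.823e+05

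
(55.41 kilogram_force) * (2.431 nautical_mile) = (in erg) 2.446e+13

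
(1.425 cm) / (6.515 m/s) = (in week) 3.617e-09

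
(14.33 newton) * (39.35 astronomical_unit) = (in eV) 5.265e+32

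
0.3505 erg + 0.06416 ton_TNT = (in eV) 1.676e+27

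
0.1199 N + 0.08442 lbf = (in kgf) 0.05052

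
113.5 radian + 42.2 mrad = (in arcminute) 3.903e+05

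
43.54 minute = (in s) 2612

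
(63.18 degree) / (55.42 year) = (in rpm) 6.025e-09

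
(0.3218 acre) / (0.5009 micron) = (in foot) 8.53e+09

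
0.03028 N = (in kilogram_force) 0.003088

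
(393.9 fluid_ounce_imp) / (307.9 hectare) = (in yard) 3.975e-09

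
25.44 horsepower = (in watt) 1.897e+04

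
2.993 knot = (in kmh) 5.543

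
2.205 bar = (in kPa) 220.5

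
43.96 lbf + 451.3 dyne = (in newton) 195.5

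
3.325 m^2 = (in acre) 0.0008216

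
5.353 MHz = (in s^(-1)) 5.353e+06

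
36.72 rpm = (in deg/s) 220.3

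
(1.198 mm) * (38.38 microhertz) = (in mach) 1.35e-10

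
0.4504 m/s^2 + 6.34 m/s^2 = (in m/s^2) 6.79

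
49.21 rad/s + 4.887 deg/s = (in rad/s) 49.3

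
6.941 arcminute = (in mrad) 2.019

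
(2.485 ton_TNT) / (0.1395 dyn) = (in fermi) 7.453e+30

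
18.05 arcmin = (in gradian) 0.3343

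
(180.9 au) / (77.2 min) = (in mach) 1.716e+07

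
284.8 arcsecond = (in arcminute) 4.747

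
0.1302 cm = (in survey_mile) 8.09e-07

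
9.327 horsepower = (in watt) 6955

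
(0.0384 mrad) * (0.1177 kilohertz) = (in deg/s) 0.259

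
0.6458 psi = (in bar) 0.04453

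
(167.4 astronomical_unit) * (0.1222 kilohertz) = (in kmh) 1.102e+16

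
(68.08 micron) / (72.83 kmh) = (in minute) 5.609e-08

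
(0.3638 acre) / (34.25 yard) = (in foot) 154.2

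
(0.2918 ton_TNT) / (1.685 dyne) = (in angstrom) 7.246e+23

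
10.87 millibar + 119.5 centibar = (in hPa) 1206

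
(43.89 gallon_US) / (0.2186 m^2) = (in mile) 0.0004723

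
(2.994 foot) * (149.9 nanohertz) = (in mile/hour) 3.06e-07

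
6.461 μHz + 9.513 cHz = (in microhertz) 9.514e+04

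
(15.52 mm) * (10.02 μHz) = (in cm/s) 1.555e-05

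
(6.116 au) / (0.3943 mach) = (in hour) 1.893e+06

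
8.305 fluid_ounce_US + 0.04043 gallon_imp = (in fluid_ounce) 14.52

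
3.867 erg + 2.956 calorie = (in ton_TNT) 2.956e-09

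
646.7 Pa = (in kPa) 0.6467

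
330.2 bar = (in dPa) 3.302e+08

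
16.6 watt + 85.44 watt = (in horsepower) 0.1368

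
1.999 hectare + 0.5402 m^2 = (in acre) 4.94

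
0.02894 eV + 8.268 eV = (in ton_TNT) 3.177e-28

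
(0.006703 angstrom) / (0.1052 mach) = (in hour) 5.198e-18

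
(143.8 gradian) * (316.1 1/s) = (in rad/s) 714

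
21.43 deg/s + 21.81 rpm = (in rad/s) 2.658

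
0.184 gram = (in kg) 0.000184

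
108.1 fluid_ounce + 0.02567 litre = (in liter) 3.223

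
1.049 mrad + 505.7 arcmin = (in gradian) 9.432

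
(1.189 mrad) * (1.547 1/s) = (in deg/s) 0.1054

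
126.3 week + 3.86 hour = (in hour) 2.122e+04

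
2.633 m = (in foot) 8.638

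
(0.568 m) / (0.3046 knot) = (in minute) 0.06041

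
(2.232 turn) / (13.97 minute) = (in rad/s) 0.01673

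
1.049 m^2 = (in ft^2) 11.29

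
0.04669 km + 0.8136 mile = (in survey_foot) 4449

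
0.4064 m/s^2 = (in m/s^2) 0.4064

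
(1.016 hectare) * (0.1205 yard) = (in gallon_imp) 2.463e+05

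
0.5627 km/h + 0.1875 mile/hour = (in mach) 0.0007052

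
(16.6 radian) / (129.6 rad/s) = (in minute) 0.002135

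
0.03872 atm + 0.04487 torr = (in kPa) 3.929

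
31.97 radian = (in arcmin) 1.099e+05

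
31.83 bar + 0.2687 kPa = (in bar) 31.83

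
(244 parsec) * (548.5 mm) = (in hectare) 4.13e+14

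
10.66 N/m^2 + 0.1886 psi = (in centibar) 1.311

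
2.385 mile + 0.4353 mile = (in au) 3.034e-08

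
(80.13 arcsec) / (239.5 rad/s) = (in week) 2.682e-12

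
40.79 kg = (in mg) 4.079e+07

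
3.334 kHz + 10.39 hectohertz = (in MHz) 0.004373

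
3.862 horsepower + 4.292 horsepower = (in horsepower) 8.154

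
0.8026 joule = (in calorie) 0.1918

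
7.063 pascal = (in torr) 0.05298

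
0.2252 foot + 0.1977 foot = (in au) 8.616e-13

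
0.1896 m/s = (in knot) 0.3686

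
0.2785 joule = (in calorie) 0.06656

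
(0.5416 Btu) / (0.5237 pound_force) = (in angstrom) 2.453e+12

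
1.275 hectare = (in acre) 3.151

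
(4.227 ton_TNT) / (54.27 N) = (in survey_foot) 1.069e+09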